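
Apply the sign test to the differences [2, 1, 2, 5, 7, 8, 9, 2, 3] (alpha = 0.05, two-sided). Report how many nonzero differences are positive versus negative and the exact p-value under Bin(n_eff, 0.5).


Step 1: Discard zero differences. Original n = 9; n_eff = number of nonzero differences = 9.
Nonzero differences (with sign): +2, +1, +2, +5, +7, +8, +9, +2, +3
Step 2: Count signs: positive = 9, negative = 0.
Step 3: Under H0: P(positive) = 0.5, so the number of positives S ~ Bin(9, 0.5).
Step 4: Two-sided exact p-value = sum of Bin(9,0.5) probabilities at or below the observed probability = 0.003906.
Step 5: alpha = 0.05. reject H0.

n_eff = 9, pos = 9, neg = 0, p = 0.003906, reject H0.


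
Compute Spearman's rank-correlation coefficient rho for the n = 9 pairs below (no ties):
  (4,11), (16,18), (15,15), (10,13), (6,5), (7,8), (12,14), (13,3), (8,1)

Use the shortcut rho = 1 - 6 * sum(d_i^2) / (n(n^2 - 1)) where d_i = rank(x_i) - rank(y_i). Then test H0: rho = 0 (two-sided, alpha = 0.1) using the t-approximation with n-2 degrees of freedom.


Step 1: Rank x and y separately (midranks; no ties here).
rank(x): 4->1, 16->9, 15->8, 10->5, 6->2, 7->3, 12->6, 13->7, 8->4
rank(y): 11->5, 18->9, 15->8, 13->6, 5->3, 8->4, 14->7, 3->2, 1->1
Step 2: d_i = R_x(i) - R_y(i); compute d_i^2.
  (1-5)^2=16, (9-9)^2=0, (8-8)^2=0, (5-6)^2=1, (2-3)^2=1, (3-4)^2=1, (6-7)^2=1, (7-2)^2=25, (4-1)^2=9
sum(d^2) = 54.
Step 3: rho = 1 - 6*54 / (9*(9^2 - 1)) = 1 - 324/720 = 0.550000.
Step 4: Under H0, t = rho * sqrt((n-2)/(1-rho^2)) = 1.7424 ~ t(7).
Step 5: Two-sided p-value from the t-distribution with 7 df = 0.124977.
Step 6: alpha = 0.1. fail to reject H0.

rho = 0.5500, p = 0.124977, fail to reject H0 at alpha = 0.1.


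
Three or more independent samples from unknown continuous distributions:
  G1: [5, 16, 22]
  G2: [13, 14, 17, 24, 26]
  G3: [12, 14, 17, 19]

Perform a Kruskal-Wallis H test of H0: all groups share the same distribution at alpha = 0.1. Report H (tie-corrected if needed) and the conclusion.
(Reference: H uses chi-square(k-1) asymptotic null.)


Step 1: Combine all N = 12 observations and assign midranks.
sorted (value, group, rank): (5,G1,1), (12,G3,2), (13,G2,3), (14,G2,4.5), (14,G3,4.5), (16,G1,6), (17,G2,7.5), (17,G3,7.5), (19,G3,9), (22,G1,10), (24,G2,11), (26,G2,12)
Step 2: Sum ranks within each group.
R_1 = 17 (n_1 = 3)
R_2 = 38 (n_2 = 5)
R_3 = 23 (n_3 = 4)
Step 3: H = 12/(N(N+1)) * sum(R_i^2/n_i) - 3(N+1)
     = 12/(12*13) * (17^2/3 + 38^2/5 + 23^2/4) - 3*13
     = 0.076923 * 517.383 - 39
     = 0.798718.
Step 4: Ties present; correction factor C = 1 - 12/(12^3 - 12) = 0.993007. Corrected H = 0.798718 / 0.993007 = 0.804343.
Step 5: Under H0, H ~ chi^2(2); p-value = 0.668866.
Step 6: alpha = 0.1. fail to reject H0.

H = 0.8043, df = 2, p = 0.668866, fail to reject H0.


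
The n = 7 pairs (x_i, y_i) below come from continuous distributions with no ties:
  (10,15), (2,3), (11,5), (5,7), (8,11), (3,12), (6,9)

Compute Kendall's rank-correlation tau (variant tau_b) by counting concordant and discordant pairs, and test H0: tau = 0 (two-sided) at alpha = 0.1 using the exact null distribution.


Step 1: Enumerate the 21 unordered pairs (i,j) with i<j and classify each by sign(x_j-x_i) * sign(y_j-y_i).
  (1,2):dx=-8,dy=-12->C; (1,3):dx=+1,dy=-10->D; (1,4):dx=-5,dy=-8->C; (1,5):dx=-2,dy=-4->C
  (1,6):dx=-7,dy=-3->C; (1,7):dx=-4,dy=-6->C; (2,3):dx=+9,dy=+2->C; (2,4):dx=+3,dy=+4->C
  (2,5):dx=+6,dy=+8->C; (2,6):dx=+1,dy=+9->C; (2,7):dx=+4,dy=+6->C; (3,4):dx=-6,dy=+2->D
  (3,5):dx=-3,dy=+6->D; (3,6):dx=-8,dy=+7->D; (3,7):dx=-5,dy=+4->D; (4,5):dx=+3,dy=+4->C
  (4,6):dx=-2,dy=+5->D; (4,7):dx=+1,dy=+2->C; (5,6):dx=-5,dy=+1->D; (5,7):dx=-2,dy=-2->C
  (6,7):dx=+3,dy=-3->D
Step 2: C = 13, D = 8, total pairs = 21.
Step 3: tau = (C - D)/(n(n-1)/2) = (13 - 8)/21 = 0.238095.
Step 4: Exact two-sided p-value (enumerate n! = 5040 permutations of y under H0): p = 0.561905.
Step 5: alpha = 0.1. fail to reject H0.

tau_b = 0.2381 (C=13, D=8), p = 0.561905, fail to reject H0.


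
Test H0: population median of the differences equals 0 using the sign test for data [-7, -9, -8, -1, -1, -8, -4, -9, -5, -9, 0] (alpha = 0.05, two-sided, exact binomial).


Step 1: Discard zero differences. Original n = 11; n_eff = number of nonzero differences = 10.
Nonzero differences (with sign): -7, -9, -8, -1, -1, -8, -4, -9, -5, -9
Step 2: Count signs: positive = 0, negative = 10.
Step 3: Under H0: P(positive) = 0.5, so the number of positives S ~ Bin(10, 0.5).
Step 4: Two-sided exact p-value = sum of Bin(10,0.5) probabilities at or below the observed probability = 0.001953.
Step 5: alpha = 0.05. reject H0.

n_eff = 10, pos = 0, neg = 10, p = 0.001953, reject H0.


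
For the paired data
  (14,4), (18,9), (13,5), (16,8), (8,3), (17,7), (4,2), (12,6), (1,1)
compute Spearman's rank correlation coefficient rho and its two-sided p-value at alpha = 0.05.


Step 1: Rank x and y separately (midranks; no ties here).
rank(x): 14->6, 18->9, 13->5, 16->7, 8->3, 17->8, 4->2, 12->4, 1->1
rank(y): 4->4, 9->9, 5->5, 8->8, 3->3, 7->7, 2->2, 6->6, 1->1
Step 2: d_i = R_x(i) - R_y(i); compute d_i^2.
  (6-4)^2=4, (9-9)^2=0, (5-5)^2=0, (7-8)^2=1, (3-3)^2=0, (8-7)^2=1, (2-2)^2=0, (4-6)^2=4, (1-1)^2=0
sum(d^2) = 10.
Step 3: rho = 1 - 6*10 / (9*(9^2 - 1)) = 1 - 60/720 = 0.916667.
Step 4: Under H0, t = rho * sqrt((n-2)/(1-rho^2)) = 6.0685 ~ t(7).
Step 5: Two-sided p-value from the t-distribution with 7 df = 0.000507.
Step 6: alpha = 0.05. reject H0.

rho = 0.9167, p = 0.000507, reject H0 at alpha = 0.05.


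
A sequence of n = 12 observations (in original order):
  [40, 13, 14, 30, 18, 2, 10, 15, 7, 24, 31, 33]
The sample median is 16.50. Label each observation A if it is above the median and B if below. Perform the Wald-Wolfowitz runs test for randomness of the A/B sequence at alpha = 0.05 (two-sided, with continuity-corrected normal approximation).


Step 1: Compute median = 16.50; label A = above, B = below.
Labels in order: ABBAABBBBAAA  (n_A = 6, n_B = 6)
Step 2: Count runs R = 5.
Step 3: Under H0 (random ordering), E[R] = 2*n_A*n_B/(n_A+n_B) + 1 = 2*6*6/12 + 1 = 7.0000.
        Var[R] = 2*n_A*n_B*(2*n_A*n_B - n_A - n_B) / ((n_A+n_B)^2 * (n_A+n_B-1)) = 4320/1584 = 2.7273.
        SD[R] = 1.6514.
Step 4: Continuity-corrected z = (R + 0.5 - E[R]) / SD[R] = (5 + 0.5 - 7.0000) / 1.6514 = -0.9083.
Step 5: Two-sided p-value via normal approximation = 2*(1 - Phi(|z|)) = 0.363722.
Step 6: alpha = 0.05. fail to reject H0.

R = 5, z = -0.9083, p = 0.363722, fail to reject H0.


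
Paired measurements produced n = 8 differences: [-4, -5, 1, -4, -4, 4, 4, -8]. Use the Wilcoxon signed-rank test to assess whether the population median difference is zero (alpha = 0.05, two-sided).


Step 1: Drop any zero differences (none here) and take |d_i|.
|d| = [4, 5, 1, 4, 4, 4, 4, 8]
Step 2: Midrank |d_i| (ties get averaged ranks).
ranks: |4|->4, |5|->7, |1|->1, |4|->4, |4|->4, |4|->4, |4|->4, |8|->8
Step 3: Attach original signs; sum ranks with positive sign and with negative sign.
W+ = 1 + 4 + 4 = 9
W- = 4 + 7 + 4 + 4 + 8 = 27
(Check: W+ + W- = 36 should equal n(n+1)/2 = 36.)
Step 4: Test statistic W = min(W+, W-) = 9.
Step 5: Ties in |d|, so use the tie-corrected normal approximation.
        E[W] = n(n+1)/4 = 8*9/4 = 18.
        Tie groups: |d|=4 (t=5); sum(t^3 - t) = 120.
        Var[W] = n(n+1)(2n+1)/24 - sum(t^3-t)/48 = 1224/24 - 120/48 = 48.5.
        z = (W - E[W]) / sqrt(Var[W]) = (9 - 18) / 6.9642 = -1.2923.
        Two-sided p = 2*Phi(z) = 0.196245.
Step 6: alpha = 0.05. fail to reject H0.

W+ = 9, W- = 27, W = min = 9, p = 0.196245, fail to reject H0.


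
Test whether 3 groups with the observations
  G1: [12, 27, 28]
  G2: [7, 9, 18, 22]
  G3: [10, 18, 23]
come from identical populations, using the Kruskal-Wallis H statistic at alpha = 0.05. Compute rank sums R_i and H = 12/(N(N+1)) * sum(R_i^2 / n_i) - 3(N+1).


Step 1: Combine all N = 10 observations and assign midranks.
sorted (value, group, rank): (7,G2,1), (9,G2,2), (10,G3,3), (12,G1,4), (18,G2,5.5), (18,G3,5.5), (22,G2,7), (23,G3,8), (27,G1,9), (28,G1,10)
Step 2: Sum ranks within each group.
R_1 = 23 (n_1 = 3)
R_2 = 15.5 (n_2 = 4)
R_3 = 16.5 (n_3 = 3)
Step 3: H = 12/(N(N+1)) * sum(R_i^2/n_i) - 3(N+1)
     = 12/(10*11) * (23^2/3 + 15.5^2/4 + 16.5^2/3) - 3*11
     = 0.109091 * 327.146 - 33
     = 2.688636.
Step 4: Ties present; correction factor C = 1 - 6/(10^3 - 10) = 0.993939. Corrected H = 2.688636 / 0.993939 = 2.705030.
Step 5: Under H0, H ~ chi^2(2); p-value = 0.258589.
Step 6: alpha = 0.05. fail to reject H0.

H = 2.7050, df = 2, p = 0.258589, fail to reject H0.


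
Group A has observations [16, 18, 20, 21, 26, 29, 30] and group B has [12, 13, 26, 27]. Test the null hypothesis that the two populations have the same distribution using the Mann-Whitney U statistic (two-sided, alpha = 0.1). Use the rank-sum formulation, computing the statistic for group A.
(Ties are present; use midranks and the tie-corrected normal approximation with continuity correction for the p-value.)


Step 1: Combine and sort all 11 observations; assign midranks.
sorted (value, group): (12,Y), (13,Y), (16,X), (18,X), (20,X), (21,X), (26,X), (26,Y), (27,Y), (29,X), (30,X)
ranks: 12->1, 13->2, 16->3, 18->4, 20->5, 21->6, 26->7.5, 26->7.5, 27->9, 29->10, 30->11
Step 2: Rank sum for X: R1 = 3 + 4 + 5 + 6 + 7.5 + 10 + 11 = 46.5.
Step 3: U_X = R1 - n1(n1+1)/2 = 46.5 - 7*8/2 = 46.5 - 28 = 18.5.
       U_Y = n1*n2 - U_X = 28 - 18.5 = 9.5.
Step 4: Ties are present, so use the tie-corrected normal approximation (with continuity correction) for the p-value.
Step 5: p-value = 0.448659; compare to alpha = 0.1. fail to reject H0.

U_X = 18.5, p = 0.448659, fail to reject H0 at alpha = 0.1.


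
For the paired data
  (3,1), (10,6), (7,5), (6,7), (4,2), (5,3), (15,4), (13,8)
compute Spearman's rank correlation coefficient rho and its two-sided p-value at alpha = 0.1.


Step 1: Rank x and y separately (midranks; no ties here).
rank(x): 3->1, 10->6, 7->5, 6->4, 4->2, 5->3, 15->8, 13->7
rank(y): 1->1, 6->6, 5->5, 7->7, 2->2, 3->3, 4->4, 8->8
Step 2: d_i = R_x(i) - R_y(i); compute d_i^2.
  (1-1)^2=0, (6-6)^2=0, (5-5)^2=0, (4-7)^2=9, (2-2)^2=0, (3-3)^2=0, (8-4)^2=16, (7-8)^2=1
sum(d^2) = 26.
Step 3: rho = 1 - 6*26 / (8*(8^2 - 1)) = 1 - 156/504 = 0.690476.
Step 4: Under H0, t = rho * sqrt((n-2)/(1-rho^2)) = 2.3382 ~ t(6).
Step 5: Two-sided p-value from the t-distribution with 6 df = 0.057990.
Step 6: alpha = 0.1. reject H0.

rho = 0.6905, p = 0.057990, reject H0 at alpha = 0.1.


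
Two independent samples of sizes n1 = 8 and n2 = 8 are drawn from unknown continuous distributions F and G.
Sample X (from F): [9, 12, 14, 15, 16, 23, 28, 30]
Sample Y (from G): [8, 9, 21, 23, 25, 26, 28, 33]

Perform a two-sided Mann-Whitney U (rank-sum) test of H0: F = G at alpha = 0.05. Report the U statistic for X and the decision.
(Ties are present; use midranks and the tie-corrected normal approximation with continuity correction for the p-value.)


Step 1: Combine and sort all 16 observations; assign midranks.
sorted (value, group): (8,Y), (9,X), (9,Y), (12,X), (14,X), (15,X), (16,X), (21,Y), (23,X), (23,Y), (25,Y), (26,Y), (28,X), (28,Y), (30,X), (33,Y)
ranks: 8->1, 9->2.5, 9->2.5, 12->4, 14->5, 15->6, 16->7, 21->8, 23->9.5, 23->9.5, 25->11, 26->12, 28->13.5, 28->13.5, 30->15, 33->16
Step 2: Rank sum for X: R1 = 2.5 + 4 + 5 + 6 + 7 + 9.5 + 13.5 + 15 = 62.5.
Step 3: U_X = R1 - n1(n1+1)/2 = 62.5 - 8*9/2 = 62.5 - 36 = 26.5.
       U_Y = n1*n2 - U_X = 64 - 26.5 = 37.5.
Step 4: Ties are present, so use the tie-corrected normal approximation (with continuity correction) for the p-value.
Step 5: p-value = 0.598703; compare to alpha = 0.05. fail to reject H0.

U_X = 26.5, p = 0.598703, fail to reject H0 at alpha = 0.05.


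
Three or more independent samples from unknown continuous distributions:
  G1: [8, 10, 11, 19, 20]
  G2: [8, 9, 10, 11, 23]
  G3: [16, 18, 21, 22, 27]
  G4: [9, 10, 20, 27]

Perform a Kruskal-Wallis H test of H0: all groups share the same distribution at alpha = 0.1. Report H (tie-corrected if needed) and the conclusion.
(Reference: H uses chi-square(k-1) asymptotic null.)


Step 1: Combine all N = 19 observations and assign midranks.
sorted (value, group, rank): (8,G1,1.5), (8,G2,1.5), (9,G2,3.5), (9,G4,3.5), (10,G1,6), (10,G2,6), (10,G4,6), (11,G1,8.5), (11,G2,8.5), (16,G3,10), (18,G3,11), (19,G1,12), (20,G1,13.5), (20,G4,13.5), (21,G3,15), (22,G3,16), (23,G2,17), (27,G3,18.5), (27,G4,18.5)
Step 2: Sum ranks within each group.
R_1 = 41.5 (n_1 = 5)
R_2 = 36.5 (n_2 = 5)
R_3 = 70.5 (n_3 = 5)
R_4 = 41.5 (n_4 = 4)
Step 3: H = 12/(N(N+1)) * sum(R_i^2/n_i) - 3(N+1)
     = 12/(19*20) * (41.5^2/5 + 36.5^2/5 + 70.5^2/5 + 41.5^2/4) - 3*20
     = 0.031579 * 2035.51 - 60
     = 4.279342.
Step 4: Ties present; correction factor C = 1 - 54/(19^3 - 19) = 0.992105. Corrected H = 4.279342 / 0.992105 = 4.313395.
Step 5: Under H0, H ~ chi^2(3); p-value = 0.229551.
Step 6: alpha = 0.1. fail to reject H0.

H = 4.3134, df = 3, p = 0.229551, fail to reject H0.


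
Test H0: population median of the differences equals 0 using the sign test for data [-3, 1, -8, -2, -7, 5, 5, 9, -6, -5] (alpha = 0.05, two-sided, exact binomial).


Step 1: Discard zero differences. Original n = 10; n_eff = number of nonzero differences = 10.
Nonzero differences (with sign): -3, +1, -8, -2, -7, +5, +5, +9, -6, -5
Step 2: Count signs: positive = 4, negative = 6.
Step 3: Under H0: P(positive) = 0.5, so the number of positives S ~ Bin(10, 0.5).
Step 4: Two-sided exact p-value = sum of Bin(10,0.5) probabilities at or below the observed probability = 0.753906.
Step 5: alpha = 0.05. fail to reject H0.

n_eff = 10, pos = 4, neg = 6, p = 0.753906, fail to reject H0.


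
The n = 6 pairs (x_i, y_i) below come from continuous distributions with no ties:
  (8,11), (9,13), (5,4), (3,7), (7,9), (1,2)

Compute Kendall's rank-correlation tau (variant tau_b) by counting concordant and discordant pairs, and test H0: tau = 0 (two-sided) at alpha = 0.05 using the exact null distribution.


Step 1: Enumerate the 15 unordered pairs (i,j) with i<j and classify each by sign(x_j-x_i) * sign(y_j-y_i).
  (1,2):dx=+1,dy=+2->C; (1,3):dx=-3,dy=-7->C; (1,4):dx=-5,dy=-4->C; (1,5):dx=-1,dy=-2->C
  (1,6):dx=-7,dy=-9->C; (2,3):dx=-4,dy=-9->C; (2,4):dx=-6,dy=-6->C; (2,5):dx=-2,dy=-4->C
  (2,6):dx=-8,dy=-11->C; (3,4):dx=-2,dy=+3->D; (3,5):dx=+2,dy=+5->C; (3,6):dx=-4,dy=-2->C
  (4,5):dx=+4,dy=+2->C; (4,6):dx=-2,dy=-5->C; (5,6):dx=-6,dy=-7->C
Step 2: C = 14, D = 1, total pairs = 15.
Step 3: tau = (C - D)/(n(n-1)/2) = (14 - 1)/15 = 0.866667.
Step 4: Exact two-sided p-value (enumerate n! = 720 permutations of y under H0): p = 0.016667.
Step 5: alpha = 0.05. reject H0.

tau_b = 0.8667 (C=14, D=1), p = 0.016667, reject H0.


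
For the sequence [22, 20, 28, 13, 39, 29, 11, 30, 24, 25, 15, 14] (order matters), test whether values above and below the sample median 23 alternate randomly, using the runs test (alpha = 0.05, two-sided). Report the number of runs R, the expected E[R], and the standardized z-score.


Step 1: Compute median = 23; label A = above, B = below.
Labels in order: BBABAABAAABB  (n_A = 6, n_B = 6)
Step 2: Count runs R = 7.
Step 3: Under H0 (random ordering), E[R] = 2*n_A*n_B/(n_A+n_B) + 1 = 2*6*6/12 + 1 = 7.0000.
        Var[R] = 2*n_A*n_B*(2*n_A*n_B - n_A - n_B) / ((n_A+n_B)^2 * (n_A+n_B-1)) = 4320/1584 = 2.7273.
        SD[R] = 1.6514.
Step 4: R = E[R], so z = 0 with no continuity correction.
Step 5: Two-sided p-value via normal approximation = 2*(1 - Phi(|z|)) = 1.000000.
Step 6: alpha = 0.05. fail to reject H0.

R = 7, z = 0.0000, p = 1.000000, fail to reject H0.


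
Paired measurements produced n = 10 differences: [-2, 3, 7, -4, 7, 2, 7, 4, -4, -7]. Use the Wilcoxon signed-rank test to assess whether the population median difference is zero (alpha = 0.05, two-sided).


Step 1: Drop any zero differences (none here) and take |d_i|.
|d| = [2, 3, 7, 4, 7, 2, 7, 4, 4, 7]
Step 2: Midrank |d_i| (ties get averaged ranks).
ranks: |2|->1.5, |3|->3, |7|->8.5, |4|->5, |7|->8.5, |2|->1.5, |7|->8.5, |4|->5, |4|->5, |7|->8.5
Step 3: Attach original signs; sum ranks with positive sign and with negative sign.
W+ = 3 + 8.5 + 8.5 + 1.5 + 8.5 + 5 = 35
W- = 1.5 + 5 + 5 + 8.5 = 20
(Check: W+ + W- = 55 should equal n(n+1)/2 = 55.)
Step 4: Test statistic W = min(W+, W-) = 20.
Step 5: Ties in |d|, so use the tie-corrected normal approximation.
        E[W] = n(n+1)/4 = 10*11/4 = 27.5.
        Tie groups: |d|=2 (t=2), |d|=4 (t=3), |d|=7 (t=4); sum(t^3 - t) = 90.
        Var[W] = n(n+1)(2n+1)/24 - sum(t^3-t)/48 = 2310/24 - 90/48 = 94.375.
        z = (W - E[W]) / sqrt(Var[W]) = (20 - 27.5) / 9.7147 = -0.7720.
        Two-sided p = 2*Phi(z) = 0.440098.
Step 6: alpha = 0.05. fail to reject H0.

W+ = 35, W- = 20, W = min = 20, p = 0.440098, fail to reject H0.


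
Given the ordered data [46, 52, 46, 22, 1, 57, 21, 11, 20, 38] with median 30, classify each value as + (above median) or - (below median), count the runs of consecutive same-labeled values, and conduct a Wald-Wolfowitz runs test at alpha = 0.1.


Step 1: Compute median = 30; label A = above, B = below.
Labels in order: AAABBABBBA  (n_A = 5, n_B = 5)
Step 2: Count runs R = 5.
Step 3: Under H0 (random ordering), E[R] = 2*n_A*n_B/(n_A+n_B) + 1 = 2*5*5/10 + 1 = 6.0000.
        Var[R] = 2*n_A*n_B*(2*n_A*n_B - n_A - n_B) / ((n_A+n_B)^2 * (n_A+n_B-1)) = 2000/900 = 2.2222.
        SD[R] = 1.4907.
Step 4: Continuity-corrected z = (R + 0.5 - E[R]) / SD[R] = (5 + 0.5 - 6.0000) / 1.4907 = -0.3354.
Step 5: Two-sided p-value via normal approximation = 2*(1 - Phi(|z|)) = 0.737316.
Step 6: alpha = 0.1. fail to reject H0.

R = 5, z = -0.3354, p = 0.737316, fail to reject H0.


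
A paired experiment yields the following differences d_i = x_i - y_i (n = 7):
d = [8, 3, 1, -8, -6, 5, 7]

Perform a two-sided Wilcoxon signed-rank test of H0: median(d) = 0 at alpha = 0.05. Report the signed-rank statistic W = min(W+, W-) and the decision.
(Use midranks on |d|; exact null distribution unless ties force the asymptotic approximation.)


Step 1: Drop any zero differences (none here) and take |d_i|.
|d| = [8, 3, 1, 8, 6, 5, 7]
Step 2: Midrank |d_i| (ties get averaged ranks).
ranks: |8|->6.5, |3|->2, |1|->1, |8|->6.5, |6|->4, |5|->3, |7|->5
Step 3: Attach original signs; sum ranks with positive sign and with negative sign.
W+ = 6.5 + 2 + 1 + 3 + 5 = 17.5
W- = 6.5 + 4 = 10.5
(Check: W+ + W- = 28 should equal n(n+1)/2 = 28.)
Step 4: Test statistic W = min(W+, W-) = 10.5.
Step 5: Ties in |d|, so use the tie-corrected normal approximation.
        E[W] = n(n+1)/4 = 7*8/4 = 14.
        Tie groups: |d|=8 (t=2); sum(t^3 - t) = 6.
        Var[W] = n(n+1)(2n+1)/24 - sum(t^3-t)/48 = 840/24 - 6/48 = 34.875.
        z = (W - E[W]) / sqrt(Var[W]) = (10.5 - 14) / 5.9055 = -0.5927.
        Two-sided p = 2*Phi(z) = 0.553404.
Step 6: alpha = 0.05. fail to reject H0.

W+ = 17.5, W- = 10.5, W = min = 10.5, p = 0.553404, fail to reject H0.


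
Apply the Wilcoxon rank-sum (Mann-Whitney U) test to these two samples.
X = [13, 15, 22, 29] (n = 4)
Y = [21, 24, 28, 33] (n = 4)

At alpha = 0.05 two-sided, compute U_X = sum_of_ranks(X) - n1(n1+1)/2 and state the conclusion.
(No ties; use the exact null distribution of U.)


Step 1: Combine and sort all 8 observations; assign midranks.
sorted (value, group): (13,X), (15,X), (21,Y), (22,X), (24,Y), (28,Y), (29,X), (33,Y)
ranks: 13->1, 15->2, 21->3, 22->4, 24->5, 28->6, 29->7, 33->8
Step 2: Rank sum for X: R1 = 1 + 2 + 4 + 7 = 14.
Step 3: U_X = R1 - n1(n1+1)/2 = 14 - 4*5/2 = 14 - 10 = 4.
       U_Y = n1*n2 - U_X = 16 - 4 = 12.
Step 4: No ties, so the exact null distribution of U (based on enumerating the C(8,4) = 70 equally likely rank assignments) gives the two-sided p-value.
Step 5: p-value = 0.342857; compare to alpha = 0.05. fail to reject H0.

U_X = 4, p = 0.342857, fail to reject H0 at alpha = 0.05.


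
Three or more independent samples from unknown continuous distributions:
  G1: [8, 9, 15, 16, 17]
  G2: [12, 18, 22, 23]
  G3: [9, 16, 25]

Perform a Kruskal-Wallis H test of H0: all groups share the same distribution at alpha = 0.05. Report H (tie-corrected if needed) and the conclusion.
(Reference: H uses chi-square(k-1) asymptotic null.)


Step 1: Combine all N = 12 observations and assign midranks.
sorted (value, group, rank): (8,G1,1), (9,G1,2.5), (9,G3,2.5), (12,G2,4), (15,G1,5), (16,G1,6.5), (16,G3,6.5), (17,G1,8), (18,G2,9), (22,G2,10), (23,G2,11), (25,G3,12)
Step 2: Sum ranks within each group.
R_1 = 23 (n_1 = 5)
R_2 = 34 (n_2 = 4)
R_3 = 21 (n_3 = 3)
Step 3: H = 12/(N(N+1)) * sum(R_i^2/n_i) - 3(N+1)
     = 12/(12*13) * (23^2/5 + 34^2/4 + 21^2/3) - 3*13
     = 0.076923 * 541.8 - 39
     = 2.676923.
Step 4: Ties present; correction factor C = 1 - 12/(12^3 - 12) = 0.993007. Corrected H = 2.676923 / 0.993007 = 2.695775.
Step 5: Under H0, H ~ chi^2(2); p-value = 0.259789.
Step 6: alpha = 0.05. fail to reject H0.

H = 2.6958, df = 2, p = 0.259789, fail to reject H0.


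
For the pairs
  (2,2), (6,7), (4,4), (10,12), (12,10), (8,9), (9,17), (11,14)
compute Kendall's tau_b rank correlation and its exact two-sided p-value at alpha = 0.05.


Step 1: Enumerate the 28 unordered pairs (i,j) with i<j and classify each by sign(x_j-x_i) * sign(y_j-y_i).
  (1,2):dx=+4,dy=+5->C; (1,3):dx=+2,dy=+2->C; (1,4):dx=+8,dy=+10->C; (1,5):dx=+10,dy=+8->C
  (1,6):dx=+6,dy=+7->C; (1,7):dx=+7,dy=+15->C; (1,8):dx=+9,dy=+12->C; (2,3):dx=-2,dy=-3->C
  (2,4):dx=+4,dy=+5->C; (2,5):dx=+6,dy=+3->C; (2,6):dx=+2,dy=+2->C; (2,7):dx=+3,dy=+10->C
  (2,8):dx=+5,dy=+7->C; (3,4):dx=+6,dy=+8->C; (3,5):dx=+8,dy=+6->C; (3,6):dx=+4,dy=+5->C
  (3,7):dx=+5,dy=+13->C; (3,8):dx=+7,dy=+10->C; (4,5):dx=+2,dy=-2->D; (4,6):dx=-2,dy=-3->C
  (4,7):dx=-1,dy=+5->D; (4,8):dx=+1,dy=+2->C; (5,6):dx=-4,dy=-1->C; (5,7):dx=-3,dy=+7->D
  (5,8):dx=-1,dy=+4->D; (6,7):dx=+1,dy=+8->C; (6,8):dx=+3,dy=+5->C; (7,8):dx=+2,dy=-3->D
Step 2: C = 23, D = 5, total pairs = 28.
Step 3: tau = (C - D)/(n(n-1)/2) = (23 - 5)/28 = 0.642857.
Step 4: Exact two-sided p-value (enumerate n! = 40320 permutations of y under H0): p = 0.031151.
Step 5: alpha = 0.05. reject H0.

tau_b = 0.6429 (C=23, D=5), p = 0.031151, reject H0.


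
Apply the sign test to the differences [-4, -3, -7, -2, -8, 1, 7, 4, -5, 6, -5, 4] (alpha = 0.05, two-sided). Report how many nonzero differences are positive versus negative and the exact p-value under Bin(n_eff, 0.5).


Step 1: Discard zero differences. Original n = 12; n_eff = number of nonzero differences = 12.
Nonzero differences (with sign): -4, -3, -7, -2, -8, +1, +7, +4, -5, +6, -5, +4
Step 2: Count signs: positive = 5, negative = 7.
Step 3: Under H0: P(positive) = 0.5, so the number of positives S ~ Bin(12, 0.5).
Step 4: Two-sided exact p-value = sum of Bin(12,0.5) probabilities at or below the observed probability = 0.774414.
Step 5: alpha = 0.05. fail to reject H0.

n_eff = 12, pos = 5, neg = 7, p = 0.774414, fail to reject H0.


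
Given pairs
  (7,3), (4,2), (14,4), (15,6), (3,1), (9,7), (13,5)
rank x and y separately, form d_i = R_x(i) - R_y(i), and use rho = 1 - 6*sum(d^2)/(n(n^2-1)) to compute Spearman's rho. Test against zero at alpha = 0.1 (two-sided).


Step 1: Rank x and y separately (midranks; no ties here).
rank(x): 7->3, 4->2, 14->6, 15->7, 3->1, 9->4, 13->5
rank(y): 3->3, 2->2, 4->4, 6->6, 1->1, 7->7, 5->5
Step 2: d_i = R_x(i) - R_y(i); compute d_i^2.
  (3-3)^2=0, (2-2)^2=0, (6-4)^2=4, (7-6)^2=1, (1-1)^2=0, (4-7)^2=9, (5-5)^2=0
sum(d^2) = 14.
Step 3: rho = 1 - 6*14 / (7*(7^2 - 1)) = 1 - 84/336 = 0.750000.
Step 4: Under H0, t = rho * sqrt((n-2)/(1-rho^2)) = 2.5355 ~ t(5).
Step 5: Two-sided p-value from the t-distribution with 5 df = 0.052181.
Step 6: alpha = 0.1. reject H0.

rho = 0.7500, p = 0.052181, reject H0 at alpha = 0.1.


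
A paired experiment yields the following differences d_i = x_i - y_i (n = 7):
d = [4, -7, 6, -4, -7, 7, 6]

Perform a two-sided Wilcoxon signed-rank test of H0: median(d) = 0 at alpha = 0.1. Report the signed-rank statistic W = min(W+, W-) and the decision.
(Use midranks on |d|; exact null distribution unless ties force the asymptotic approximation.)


Step 1: Drop any zero differences (none here) and take |d_i|.
|d| = [4, 7, 6, 4, 7, 7, 6]
Step 2: Midrank |d_i| (ties get averaged ranks).
ranks: |4|->1.5, |7|->6, |6|->3.5, |4|->1.5, |7|->6, |7|->6, |6|->3.5
Step 3: Attach original signs; sum ranks with positive sign and with negative sign.
W+ = 1.5 + 3.5 + 6 + 3.5 = 14.5
W- = 6 + 1.5 + 6 = 13.5
(Check: W+ + W- = 28 should equal n(n+1)/2 = 28.)
Step 4: Test statistic W = min(W+, W-) = 13.5.
Step 5: Ties in |d|, so use the tie-corrected normal approximation.
        E[W] = n(n+1)/4 = 7*8/4 = 14.
        Tie groups: |d|=4 (t=2), |d|=6 (t=2), |d|=7 (t=3); sum(t^3 - t) = 36.
        Var[W] = n(n+1)(2n+1)/24 - sum(t^3-t)/48 = 840/24 - 36/48 = 34.25.
        z = (W - E[W]) / sqrt(Var[W]) = (13.5 - 14) / 5.8523 = -0.0854.
        Two-sided p = 2*Phi(z) = 0.931915.
Step 6: alpha = 0.1. fail to reject H0.

W+ = 14.5, W- = 13.5, W = min = 13.5, p = 0.931915, fail to reject H0.


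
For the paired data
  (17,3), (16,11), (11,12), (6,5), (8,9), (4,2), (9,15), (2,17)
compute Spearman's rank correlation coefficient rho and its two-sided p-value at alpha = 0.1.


Step 1: Rank x and y separately (midranks; no ties here).
rank(x): 17->8, 16->7, 11->6, 6->3, 8->4, 4->2, 9->5, 2->1
rank(y): 3->2, 11->5, 12->6, 5->3, 9->4, 2->1, 15->7, 17->8
Step 2: d_i = R_x(i) - R_y(i); compute d_i^2.
  (8-2)^2=36, (7-5)^2=4, (6-6)^2=0, (3-3)^2=0, (4-4)^2=0, (2-1)^2=1, (5-7)^2=4, (1-8)^2=49
sum(d^2) = 94.
Step 3: rho = 1 - 6*94 / (8*(8^2 - 1)) = 1 - 564/504 = -0.119048.
Step 4: Under H0, t = rho * sqrt((n-2)/(1-rho^2)) = -0.2937 ~ t(6).
Step 5: Two-sided p-value from the t-distribution with 6 df = 0.778886.
Step 6: alpha = 0.1. fail to reject H0.

rho = -0.1190, p = 0.778886, fail to reject H0 at alpha = 0.1.


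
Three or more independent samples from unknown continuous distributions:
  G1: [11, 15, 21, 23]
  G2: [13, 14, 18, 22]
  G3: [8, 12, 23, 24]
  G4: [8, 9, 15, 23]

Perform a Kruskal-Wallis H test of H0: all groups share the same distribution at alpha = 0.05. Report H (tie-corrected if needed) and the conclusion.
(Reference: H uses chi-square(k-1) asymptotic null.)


Step 1: Combine all N = 16 observations and assign midranks.
sorted (value, group, rank): (8,G3,1.5), (8,G4,1.5), (9,G4,3), (11,G1,4), (12,G3,5), (13,G2,6), (14,G2,7), (15,G1,8.5), (15,G4,8.5), (18,G2,10), (21,G1,11), (22,G2,12), (23,G1,14), (23,G3,14), (23,G4,14), (24,G3,16)
Step 2: Sum ranks within each group.
R_1 = 37.5 (n_1 = 4)
R_2 = 35 (n_2 = 4)
R_3 = 36.5 (n_3 = 4)
R_4 = 27 (n_4 = 4)
Step 3: H = 12/(N(N+1)) * sum(R_i^2/n_i) - 3(N+1)
     = 12/(16*17) * (37.5^2/4 + 35^2/4 + 36.5^2/4 + 27^2/4) - 3*17
     = 0.044118 * 1173.12 - 51
     = 0.755515.
Step 4: Ties present; correction factor C = 1 - 36/(16^3 - 16) = 0.991176. Corrected H = 0.755515 / 0.991176 = 0.762240.
Step 5: Under H0, H ~ chi^2(3); p-value = 0.858476.
Step 6: alpha = 0.05. fail to reject H0.

H = 0.7622, df = 3, p = 0.858476, fail to reject H0.


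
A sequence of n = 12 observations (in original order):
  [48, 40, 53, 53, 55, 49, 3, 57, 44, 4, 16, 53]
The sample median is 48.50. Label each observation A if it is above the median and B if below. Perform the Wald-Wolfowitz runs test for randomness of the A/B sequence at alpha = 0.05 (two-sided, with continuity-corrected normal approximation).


Step 1: Compute median = 48.50; label A = above, B = below.
Labels in order: BBAAAABABBBA  (n_A = 6, n_B = 6)
Step 2: Count runs R = 6.
Step 3: Under H0 (random ordering), E[R] = 2*n_A*n_B/(n_A+n_B) + 1 = 2*6*6/12 + 1 = 7.0000.
        Var[R] = 2*n_A*n_B*(2*n_A*n_B - n_A - n_B) / ((n_A+n_B)^2 * (n_A+n_B-1)) = 4320/1584 = 2.7273.
        SD[R] = 1.6514.
Step 4: Continuity-corrected z = (R + 0.5 - E[R]) / SD[R] = (6 + 0.5 - 7.0000) / 1.6514 = -0.3028.
Step 5: Two-sided p-value via normal approximation = 2*(1 - Phi(|z|)) = 0.762069.
Step 6: alpha = 0.05. fail to reject H0.

R = 6, z = -0.3028, p = 0.762069, fail to reject H0.


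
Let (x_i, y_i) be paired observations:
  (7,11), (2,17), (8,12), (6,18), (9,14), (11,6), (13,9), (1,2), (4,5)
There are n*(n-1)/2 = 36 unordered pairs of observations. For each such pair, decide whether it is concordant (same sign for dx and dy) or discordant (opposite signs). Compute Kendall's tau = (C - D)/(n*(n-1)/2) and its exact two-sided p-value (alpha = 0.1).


Step 1: Enumerate the 36 unordered pairs (i,j) with i<j and classify each by sign(x_j-x_i) * sign(y_j-y_i).
  (1,2):dx=-5,dy=+6->D; (1,3):dx=+1,dy=+1->C; (1,4):dx=-1,dy=+7->D; (1,5):dx=+2,dy=+3->C
  (1,6):dx=+4,dy=-5->D; (1,7):dx=+6,dy=-2->D; (1,8):dx=-6,dy=-9->C; (1,9):dx=-3,dy=-6->C
  (2,3):dx=+6,dy=-5->D; (2,4):dx=+4,dy=+1->C; (2,5):dx=+7,dy=-3->D; (2,6):dx=+9,dy=-11->D
  (2,7):dx=+11,dy=-8->D; (2,8):dx=-1,dy=-15->C; (2,9):dx=+2,dy=-12->D; (3,4):dx=-2,dy=+6->D
  (3,5):dx=+1,dy=+2->C; (3,6):dx=+3,dy=-6->D; (3,7):dx=+5,dy=-3->D; (3,8):dx=-7,dy=-10->C
  (3,9):dx=-4,dy=-7->C; (4,5):dx=+3,dy=-4->D; (4,6):dx=+5,dy=-12->D; (4,7):dx=+7,dy=-9->D
  (4,8):dx=-5,dy=-16->C; (4,9):dx=-2,dy=-13->C; (5,6):dx=+2,dy=-8->D; (5,7):dx=+4,dy=-5->D
  (5,8):dx=-8,dy=-12->C; (5,9):dx=-5,dy=-9->C; (6,7):dx=+2,dy=+3->C; (6,8):dx=-10,dy=-4->C
  (6,9):dx=-7,dy=-1->C; (7,8):dx=-12,dy=-7->C; (7,9):dx=-9,dy=-4->C; (8,9):dx=+3,dy=+3->C
Step 2: C = 19, D = 17, total pairs = 36.
Step 3: tau = (C - D)/(n(n-1)/2) = (19 - 17)/36 = 0.055556.
Step 4: Exact two-sided p-value (enumerate n! = 362880 permutations of y under H0): p = 0.919455.
Step 5: alpha = 0.1. fail to reject H0.

tau_b = 0.0556 (C=19, D=17), p = 0.919455, fail to reject H0.


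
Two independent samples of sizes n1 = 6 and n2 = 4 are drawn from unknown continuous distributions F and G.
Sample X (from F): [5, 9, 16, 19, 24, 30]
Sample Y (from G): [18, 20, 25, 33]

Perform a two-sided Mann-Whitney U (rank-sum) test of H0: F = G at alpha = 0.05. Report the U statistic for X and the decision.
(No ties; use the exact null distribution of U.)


Step 1: Combine and sort all 10 observations; assign midranks.
sorted (value, group): (5,X), (9,X), (16,X), (18,Y), (19,X), (20,Y), (24,X), (25,Y), (30,X), (33,Y)
ranks: 5->1, 9->2, 16->3, 18->4, 19->5, 20->6, 24->7, 25->8, 30->9, 33->10
Step 2: Rank sum for X: R1 = 1 + 2 + 3 + 5 + 7 + 9 = 27.
Step 3: U_X = R1 - n1(n1+1)/2 = 27 - 6*7/2 = 27 - 21 = 6.
       U_Y = n1*n2 - U_X = 24 - 6 = 18.
Step 4: No ties, so the exact null distribution of U (based on enumerating the C(10,6) = 210 equally likely rank assignments) gives the two-sided p-value.
Step 5: p-value = 0.257143; compare to alpha = 0.05. fail to reject H0.

U_X = 6, p = 0.257143, fail to reject H0 at alpha = 0.05.


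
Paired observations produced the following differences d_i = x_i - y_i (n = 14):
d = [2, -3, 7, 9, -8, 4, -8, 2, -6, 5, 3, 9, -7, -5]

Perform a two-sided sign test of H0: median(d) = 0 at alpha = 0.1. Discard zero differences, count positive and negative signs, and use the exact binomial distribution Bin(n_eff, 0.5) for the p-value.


Step 1: Discard zero differences. Original n = 14; n_eff = number of nonzero differences = 14.
Nonzero differences (with sign): +2, -3, +7, +9, -8, +4, -8, +2, -6, +5, +3, +9, -7, -5
Step 2: Count signs: positive = 8, negative = 6.
Step 3: Under H0: P(positive) = 0.5, so the number of positives S ~ Bin(14, 0.5).
Step 4: Two-sided exact p-value = sum of Bin(14,0.5) probabilities at or below the observed probability = 0.790527.
Step 5: alpha = 0.1. fail to reject H0.

n_eff = 14, pos = 8, neg = 6, p = 0.790527, fail to reject H0.


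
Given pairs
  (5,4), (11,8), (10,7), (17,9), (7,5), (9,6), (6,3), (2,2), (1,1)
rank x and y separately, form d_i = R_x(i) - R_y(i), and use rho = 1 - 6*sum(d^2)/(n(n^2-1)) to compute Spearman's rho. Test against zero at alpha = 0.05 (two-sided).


Step 1: Rank x and y separately (midranks; no ties here).
rank(x): 5->3, 11->8, 10->7, 17->9, 7->5, 9->6, 6->4, 2->2, 1->1
rank(y): 4->4, 8->8, 7->7, 9->9, 5->5, 6->6, 3->3, 2->2, 1->1
Step 2: d_i = R_x(i) - R_y(i); compute d_i^2.
  (3-4)^2=1, (8-8)^2=0, (7-7)^2=0, (9-9)^2=0, (5-5)^2=0, (6-6)^2=0, (4-3)^2=1, (2-2)^2=0, (1-1)^2=0
sum(d^2) = 2.
Step 3: rho = 1 - 6*2 / (9*(9^2 - 1)) = 1 - 12/720 = 0.983333.
Step 4: Under H0, t = rho * sqrt((n-2)/(1-rho^2)) = 14.3096 ~ t(7).
Step 5: Two-sided p-value from the t-distribution with 7 df = 0.000002.
Step 6: alpha = 0.05. reject H0.

rho = 0.9833, p = 0.000002, reject H0 at alpha = 0.05.


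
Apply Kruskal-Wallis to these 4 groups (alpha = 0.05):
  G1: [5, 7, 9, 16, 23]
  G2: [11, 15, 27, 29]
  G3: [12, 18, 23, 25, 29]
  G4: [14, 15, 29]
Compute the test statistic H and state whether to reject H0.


Step 1: Combine all N = 17 observations and assign midranks.
sorted (value, group, rank): (5,G1,1), (7,G1,2), (9,G1,3), (11,G2,4), (12,G3,5), (14,G4,6), (15,G2,7.5), (15,G4,7.5), (16,G1,9), (18,G3,10), (23,G1,11.5), (23,G3,11.5), (25,G3,13), (27,G2,14), (29,G2,16), (29,G3,16), (29,G4,16)
Step 2: Sum ranks within each group.
R_1 = 26.5 (n_1 = 5)
R_2 = 41.5 (n_2 = 4)
R_3 = 55.5 (n_3 = 5)
R_4 = 29.5 (n_4 = 3)
Step 3: H = 12/(N(N+1)) * sum(R_i^2/n_i) - 3(N+1)
     = 12/(17*18) * (26.5^2/5 + 41.5^2/4 + 55.5^2/5 + 29.5^2/3) - 3*18
     = 0.039216 * 1477.15 - 54
     = 3.927288.
Step 4: Ties present; correction factor C = 1 - 36/(17^3 - 17) = 0.992647. Corrected H = 3.927288 / 0.992647 = 3.956379.
Step 5: Under H0, H ~ chi^2(3); p-value = 0.266213.
Step 6: alpha = 0.05. fail to reject H0.

H = 3.9564, df = 3, p = 0.266213, fail to reject H0.


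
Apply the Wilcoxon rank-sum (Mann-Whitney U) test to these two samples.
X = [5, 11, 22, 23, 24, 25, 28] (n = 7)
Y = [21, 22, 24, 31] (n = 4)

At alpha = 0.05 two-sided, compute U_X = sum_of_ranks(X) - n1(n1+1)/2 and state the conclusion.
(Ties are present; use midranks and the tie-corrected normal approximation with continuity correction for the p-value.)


Step 1: Combine and sort all 11 observations; assign midranks.
sorted (value, group): (5,X), (11,X), (21,Y), (22,X), (22,Y), (23,X), (24,X), (24,Y), (25,X), (28,X), (31,Y)
ranks: 5->1, 11->2, 21->3, 22->4.5, 22->4.5, 23->6, 24->7.5, 24->7.5, 25->9, 28->10, 31->11
Step 2: Rank sum for X: R1 = 1 + 2 + 4.5 + 6 + 7.5 + 9 + 10 = 40.
Step 3: U_X = R1 - n1(n1+1)/2 = 40 - 7*8/2 = 40 - 28 = 12.
       U_Y = n1*n2 - U_X = 28 - 12 = 16.
Step 4: Ties are present, so use the tie-corrected normal approximation (with continuity correction) for the p-value.
Step 5: p-value = 0.775820; compare to alpha = 0.05. fail to reject H0.

U_X = 12, p = 0.775820, fail to reject H0 at alpha = 0.05.


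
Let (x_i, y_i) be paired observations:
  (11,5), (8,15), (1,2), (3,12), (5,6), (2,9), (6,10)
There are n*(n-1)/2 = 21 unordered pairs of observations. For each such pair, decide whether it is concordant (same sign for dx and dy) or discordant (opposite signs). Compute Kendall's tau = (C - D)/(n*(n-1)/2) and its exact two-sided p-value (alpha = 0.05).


Step 1: Enumerate the 21 unordered pairs (i,j) with i<j and classify each by sign(x_j-x_i) * sign(y_j-y_i).
  (1,2):dx=-3,dy=+10->D; (1,3):dx=-10,dy=-3->C; (1,4):dx=-8,dy=+7->D; (1,5):dx=-6,dy=+1->D
  (1,6):dx=-9,dy=+4->D; (1,7):dx=-5,dy=+5->D; (2,3):dx=-7,dy=-13->C; (2,4):dx=-5,dy=-3->C
  (2,5):dx=-3,dy=-9->C; (2,6):dx=-6,dy=-6->C; (2,7):dx=-2,dy=-5->C; (3,4):dx=+2,dy=+10->C
  (3,5):dx=+4,dy=+4->C; (3,6):dx=+1,dy=+7->C; (3,7):dx=+5,dy=+8->C; (4,5):dx=+2,dy=-6->D
  (4,6):dx=-1,dy=-3->C; (4,7):dx=+3,dy=-2->D; (5,6):dx=-3,dy=+3->D; (5,7):dx=+1,dy=+4->C
  (6,7):dx=+4,dy=+1->C
Step 2: C = 13, D = 8, total pairs = 21.
Step 3: tau = (C - D)/(n(n-1)/2) = (13 - 8)/21 = 0.238095.
Step 4: Exact two-sided p-value (enumerate n! = 5040 permutations of y under H0): p = 0.561905.
Step 5: alpha = 0.05. fail to reject H0.

tau_b = 0.2381 (C=13, D=8), p = 0.561905, fail to reject H0.


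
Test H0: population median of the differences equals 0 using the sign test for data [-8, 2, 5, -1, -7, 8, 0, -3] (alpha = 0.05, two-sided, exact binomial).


Step 1: Discard zero differences. Original n = 8; n_eff = number of nonzero differences = 7.
Nonzero differences (with sign): -8, +2, +5, -1, -7, +8, -3
Step 2: Count signs: positive = 3, negative = 4.
Step 3: Under H0: P(positive) = 0.5, so the number of positives S ~ Bin(7, 0.5).
Step 4: Two-sided exact p-value = sum of Bin(7,0.5) probabilities at or below the observed probability = 1.000000.
Step 5: alpha = 0.05. fail to reject H0.

n_eff = 7, pos = 3, neg = 4, p = 1.000000, fail to reject H0.


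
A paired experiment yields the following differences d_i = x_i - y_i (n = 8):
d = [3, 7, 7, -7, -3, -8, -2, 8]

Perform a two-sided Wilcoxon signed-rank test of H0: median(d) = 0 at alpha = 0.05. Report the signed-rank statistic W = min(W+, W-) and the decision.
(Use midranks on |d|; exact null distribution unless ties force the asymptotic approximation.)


Step 1: Drop any zero differences (none here) and take |d_i|.
|d| = [3, 7, 7, 7, 3, 8, 2, 8]
Step 2: Midrank |d_i| (ties get averaged ranks).
ranks: |3|->2.5, |7|->5, |7|->5, |7|->5, |3|->2.5, |8|->7.5, |2|->1, |8|->7.5
Step 3: Attach original signs; sum ranks with positive sign and with negative sign.
W+ = 2.5 + 5 + 5 + 7.5 = 20
W- = 5 + 2.5 + 7.5 + 1 = 16
(Check: W+ + W- = 36 should equal n(n+1)/2 = 36.)
Step 4: Test statistic W = min(W+, W-) = 16.
Step 5: Ties in |d|, so use the tie-corrected normal approximation.
        E[W] = n(n+1)/4 = 8*9/4 = 18.
        Tie groups: |d|=3 (t=2), |d|=7 (t=3), |d|=8 (t=2); sum(t^3 - t) = 36.
        Var[W] = n(n+1)(2n+1)/24 - sum(t^3-t)/48 = 1224/24 - 36/48 = 50.25.
        z = (W - E[W]) / sqrt(Var[W]) = (16 - 18) / 7.0887 = -0.2821.
        Two-sided p = 2*Phi(z) = 0.777838.
Step 6: alpha = 0.05. fail to reject H0.

W+ = 20, W- = 16, W = min = 16, p = 0.777838, fail to reject H0.


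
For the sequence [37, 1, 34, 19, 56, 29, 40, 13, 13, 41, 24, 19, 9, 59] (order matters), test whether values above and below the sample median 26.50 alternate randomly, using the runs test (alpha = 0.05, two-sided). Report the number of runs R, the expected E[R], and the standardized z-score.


Step 1: Compute median = 26.50; label A = above, B = below.
Labels in order: ABABAAABBABBBA  (n_A = 7, n_B = 7)
Step 2: Count runs R = 9.
Step 3: Under H0 (random ordering), E[R] = 2*n_A*n_B/(n_A+n_B) + 1 = 2*7*7/14 + 1 = 8.0000.
        Var[R] = 2*n_A*n_B*(2*n_A*n_B - n_A - n_B) / ((n_A+n_B)^2 * (n_A+n_B-1)) = 8232/2548 = 3.2308.
        SD[R] = 1.7974.
Step 4: Continuity-corrected z = (R - 0.5 - E[R]) / SD[R] = (9 - 0.5 - 8.0000) / 1.7974 = 0.2782.
Step 5: Two-sided p-value via normal approximation = 2*(1 - Phi(|z|)) = 0.780879.
Step 6: alpha = 0.05. fail to reject H0.

R = 9, z = 0.2782, p = 0.780879, fail to reject H0.


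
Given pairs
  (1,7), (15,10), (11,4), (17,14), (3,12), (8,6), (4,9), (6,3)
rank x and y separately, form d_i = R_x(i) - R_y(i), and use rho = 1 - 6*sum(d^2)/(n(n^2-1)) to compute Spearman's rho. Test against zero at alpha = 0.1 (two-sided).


Step 1: Rank x and y separately (midranks; no ties here).
rank(x): 1->1, 15->7, 11->6, 17->8, 3->2, 8->5, 4->3, 6->4
rank(y): 7->4, 10->6, 4->2, 14->8, 12->7, 6->3, 9->5, 3->1
Step 2: d_i = R_x(i) - R_y(i); compute d_i^2.
  (1-4)^2=9, (7-6)^2=1, (6-2)^2=16, (8-8)^2=0, (2-7)^2=25, (5-3)^2=4, (3-5)^2=4, (4-1)^2=9
sum(d^2) = 68.
Step 3: rho = 1 - 6*68 / (8*(8^2 - 1)) = 1 - 408/504 = 0.190476.
Step 4: Under H0, t = rho * sqrt((n-2)/(1-rho^2)) = 0.4753 ~ t(6).
Step 5: Two-sided p-value from the t-distribution with 6 df = 0.651401.
Step 6: alpha = 0.1. fail to reject H0.

rho = 0.1905, p = 0.651401, fail to reject H0 at alpha = 0.1.


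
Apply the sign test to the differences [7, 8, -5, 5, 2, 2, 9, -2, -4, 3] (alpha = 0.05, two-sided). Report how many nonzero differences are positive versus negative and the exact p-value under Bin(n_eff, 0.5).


Step 1: Discard zero differences. Original n = 10; n_eff = number of nonzero differences = 10.
Nonzero differences (with sign): +7, +8, -5, +5, +2, +2, +9, -2, -4, +3
Step 2: Count signs: positive = 7, negative = 3.
Step 3: Under H0: P(positive) = 0.5, so the number of positives S ~ Bin(10, 0.5).
Step 4: Two-sided exact p-value = sum of Bin(10,0.5) probabilities at or below the observed probability = 0.343750.
Step 5: alpha = 0.05. fail to reject H0.

n_eff = 10, pos = 7, neg = 3, p = 0.343750, fail to reject H0.


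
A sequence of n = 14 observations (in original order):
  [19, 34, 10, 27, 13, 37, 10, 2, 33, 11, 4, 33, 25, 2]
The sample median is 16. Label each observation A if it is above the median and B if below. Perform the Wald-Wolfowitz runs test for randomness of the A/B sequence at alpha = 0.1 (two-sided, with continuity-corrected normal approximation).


Step 1: Compute median = 16; label A = above, B = below.
Labels in order: AABABABBABBAAB  (n_A = 7, n_B = 7)
Step 2: Count runs R = 10.
Step 3: Under H0 (random ordering), E[R] = 2*n_A*n_B/(n_A+n_B) + 1 = 2*7*7/14 + 1 = 8.0000.
        Var[R] = 2*n_A*n_B*(2*n_A*n_B - n_A - n_B) / ((n_A+n_B)^2 * (n_A+n_B-1)) = 8232/2548 = 3.2308.
        SD[R] = 1.7974.
Step 4: Continuity-corrected z = (R - 0.5 - E[R]) / SD[R] = (10 - 0.5 - 8.0000) / 1.7974 = 0.8345.
Step 5: Two-sided p-value via normal approximation = 2*(1 - Phi(|z|)) = 0.403986.
Step 6: alpha = 0.1. fail to reject H0.

R = 10, z = 0.8345, p = 0.403986, fail to reject H0.
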